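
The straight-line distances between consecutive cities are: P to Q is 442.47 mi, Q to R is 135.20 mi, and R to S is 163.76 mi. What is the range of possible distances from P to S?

The maximum is all hops collinear in one direction: 442.47 + 135.20 + 163.76 = 741.43.
The longest hop is 442.47; the others sum to 298.96. Folding the others back against it leaves at least 442.47 − 298.96 = 143.51.

143.51 ≤ PS ≤ 741.43 mi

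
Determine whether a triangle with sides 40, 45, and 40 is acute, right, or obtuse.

Compare the square of the longest side to the sum of squares of the other two: 40² + 40² = 3200 > 2025 = 45².

acute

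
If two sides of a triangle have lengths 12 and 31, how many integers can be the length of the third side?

The third side lies in the open interval (19, 43).
Integers from 20 to 42 inclusive: 42 − 20 + 1 = 23.

23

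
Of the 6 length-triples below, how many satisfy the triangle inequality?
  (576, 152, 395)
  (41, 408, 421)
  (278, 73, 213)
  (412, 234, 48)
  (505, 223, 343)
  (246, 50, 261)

4

(152,395,576): 152+395 ≤ 576 → not valid
(41,408,421): 41+408 > 421 → valid
(73,213,278): 73+213 > 278 → valid
(48,234,412): 48+234 ≤ 412 → not valid
(223,343,505): 223+343 > 505 → valid
(50,246,261): 50+246 > 261 → valid
4 of the 6 triples form a triangle.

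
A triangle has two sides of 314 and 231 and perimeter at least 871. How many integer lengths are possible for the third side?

Triangle inequality: 83 < x < 545. Perimeter ≥ 871 gives x ≥ 871 − 314 − 231 = 326.
So 326 ≤ x < 545; integers 326 through 544: 219 values.

219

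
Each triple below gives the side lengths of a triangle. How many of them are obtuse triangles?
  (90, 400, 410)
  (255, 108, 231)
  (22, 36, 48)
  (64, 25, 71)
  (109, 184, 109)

3

(90,400,410): 90²+400² = 168100 = 410² → right
(255,108,231): 108²+231² = 65025 = 255² → right
(22,36,48): 22²+36² = 1780 < 2304 = 48² → obtuse
(64,25,71): 25²+64² = 4721 < 5041 = 71² → obtuse
(109,184,109): 109²+109² = 23762 < 33856 = 184² → obtuse
3 of the 5 are obtuse.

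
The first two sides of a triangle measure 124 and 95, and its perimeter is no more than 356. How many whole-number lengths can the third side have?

108

Triangle inequality: 29 < x < 219. Perimeter ≤ 356 gives x ≤ 356 − 124 − 95 = 137.
So 29 < x ≤ 137; integers 30 through 137: 108 values.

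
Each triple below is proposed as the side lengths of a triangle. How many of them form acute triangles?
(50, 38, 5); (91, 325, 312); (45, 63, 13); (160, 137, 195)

1

(50,38,5): 5+38 ≤ 50, not a triangle
(91,325,312): 91²+312² = 105625 = 325² → right
(45,63,13): 13+45 ≤ 63, not a triangle
(160,137,195): 137²+160² = 44369 > 38025 = 195² → acute
1 of the 4 is acute.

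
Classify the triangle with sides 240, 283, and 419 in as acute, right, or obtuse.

Compare the square of the longest side to the sum of squares of the other two: 240² + 283² = 137689 < 175561 = 419².

obtuse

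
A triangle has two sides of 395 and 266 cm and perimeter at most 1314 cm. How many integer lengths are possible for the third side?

524

Triangle inequality: 129 < x < 661. Perimeter ≤ 1314 gives x ≤ 1314 − 395 − 266 = 653.
So 129 < x ≤ 653; integers 130 through 653: 524 values.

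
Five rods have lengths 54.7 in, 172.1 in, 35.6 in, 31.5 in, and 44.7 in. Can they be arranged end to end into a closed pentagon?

For a pentagon, each side must be shorter than the sum of the others.
Here the longest side is 172.1, but the remaining 4 sides sum to only 166.5.

No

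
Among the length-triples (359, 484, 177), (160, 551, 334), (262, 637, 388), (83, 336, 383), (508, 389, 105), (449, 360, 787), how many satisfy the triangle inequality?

4

(177,359,484): 177+359 > 484 → valid
(160,334,551): 160+334 ≤ 551 → not valid
(262,388,637): 262+388 > 637 → valid
(83,336,383): 83+336 > 383 → valid
(105,389,508): 105+389 ≤ 508 → not valid
(360,449,787): 360+449 > 787 → valid
4 of the 6 triples form a triangle.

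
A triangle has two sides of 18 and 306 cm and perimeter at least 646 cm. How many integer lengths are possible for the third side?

2

Triangle inequality: 288 < x < 324. Perimeter ≥ 646 gives x ≥ 646 − 18 − 306 = 322.
So 322 ≤ x < 324; integers 322 through 323: 2 values.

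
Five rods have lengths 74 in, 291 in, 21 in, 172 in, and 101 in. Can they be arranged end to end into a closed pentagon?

A pentagon exists iff every side is shorter than the sum of the others — equivalently, the longest side is less than the sum of the rest.
Longest side 291 < 368 (sum of the remaining 4), so yes.

Yes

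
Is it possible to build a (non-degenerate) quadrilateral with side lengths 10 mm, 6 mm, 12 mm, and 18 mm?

A quadrilateral exists iff every side is shorter than the sum of the others — equivalently, the longest side is less than the sum of the rest.
Longest side 18 < 28 (sum of the remaining 3), so yes.

Yes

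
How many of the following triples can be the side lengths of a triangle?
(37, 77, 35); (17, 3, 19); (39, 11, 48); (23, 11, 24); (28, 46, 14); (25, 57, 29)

3

(35,37,77): 35+37 ≤ 77 → not valid
(3,17,19): 3+17 > 19 → valid
(11,39,48): 11+39 > 48 → valid
(11,23,24): 11+23 > 24 → valid
(14,28,46): 14+28 ≤ 46 → not valid
(25,29,57): 25+29 ≤ 57 → not valid
3 of the 6 triples form a triangle.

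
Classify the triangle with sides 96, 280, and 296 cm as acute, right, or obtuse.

right

Compare the square of the longest side to the sum of squares of the other two: 96² + 280² = 87616 = 296².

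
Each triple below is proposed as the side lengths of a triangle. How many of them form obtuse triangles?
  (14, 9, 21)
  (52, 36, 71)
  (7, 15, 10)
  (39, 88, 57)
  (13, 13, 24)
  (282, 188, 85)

(14,9,21): 9²+14² = 277 < 441 = 21² → obtuse
(52,36,71): 36²+52² = 4000 < 5041 = 71² → obtuse
(7,15,10): 7²+10² = 149 < 225 = 15² → obtuse
(39,88,57): 39²+57² = 4770 < 7744 = 88² → obtuse
(13,13,24): 13²+13² = 338 < 576 = 24² → obtuse
(282,188,85): 85+188 ≤ 282, not a triangle
5 of the 6 are obtuse.

5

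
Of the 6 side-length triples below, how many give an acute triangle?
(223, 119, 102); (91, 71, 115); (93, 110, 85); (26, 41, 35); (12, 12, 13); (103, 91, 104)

(223,119,102): 102+119 ≤ 223, not a triangle
(91,71,115): 71²+91² = 13322 > 13225 = 115² → acute
(93,110,85): 85²+93² = 15874 > 12100 = 110² → acute
(26,41,35): 26²+35² = 1901 > 1681 = 41² → acute
(12,12,13): 12²+12² = 288 > 169 = 13² → acute
(103,91,104): 91²+103² = 18890 > 10816 = 104² → acute
5 of the 6 are acute.

5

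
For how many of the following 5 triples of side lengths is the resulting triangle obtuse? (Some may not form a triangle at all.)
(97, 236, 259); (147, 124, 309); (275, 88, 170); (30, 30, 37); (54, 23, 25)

1

(97,236,259): 97²+236² = 65105 < 67081 = 259² → obtuse
(147,124,309): 124+147 ≤ 309, not a triangle
(275,88,170): 88+170 ≤ 275, not a triangle
(30,30,37): 30²+30² = 1800 > 1369 = 37² → acute
(54,23,25): 23+25 ≤ 54, not a triangle
1 of the 5 is obtuse.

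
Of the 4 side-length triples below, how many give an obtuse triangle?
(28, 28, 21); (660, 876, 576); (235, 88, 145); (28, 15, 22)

(28,28,21): 21²+28² = 1225 > 784 = 28² → acute
(660,876,576): 576²+660² = 767376 = 876² → right
(235,88,145): 88+145 ≤ 235, not a triangle
(28,15,22): 15²+22² = 709 < 784 = 28² → obtuse
1 of the 4 is obtuse.

1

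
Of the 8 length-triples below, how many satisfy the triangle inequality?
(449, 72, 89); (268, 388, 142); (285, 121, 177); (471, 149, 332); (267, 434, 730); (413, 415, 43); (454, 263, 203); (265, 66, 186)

5

(72,89,449): 72+89 ≤ 449 → not valid
(142,268,388): 142+268 > 388 → valid
(121,177,285): 121+177 > 285 → valid
(149,332,471): 149+332 > 471 → valid
(267,434,730): 267+434 ≤ 730 → not valid
(43,413,415): 43+413 > 415 → valid
(203,263,454): 203+263 > 454 → valid
(66,186,265): 66+186 ≤ 265 → not valid
5 of the 8 triples form a triangle.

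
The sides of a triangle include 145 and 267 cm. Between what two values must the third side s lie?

122 < s < 412

By the triangle inequality, s must be less than 145 + 267 = 412 and greater than |145 − 267| = 122.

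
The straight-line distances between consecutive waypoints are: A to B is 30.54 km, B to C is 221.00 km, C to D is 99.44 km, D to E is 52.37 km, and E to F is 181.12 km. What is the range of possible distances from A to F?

The maximum is all hops collinear in one direction: 30.54 + 221.00 + 99.44 + 52.37 + 181.12 = 584.47.
The longest hop is 221.00; the others sum to 363.47. Since 221.00 ≤ 363.47, the path can fold back on itself completely, so the minimum distance is 0.

0 ≤ AF ≤ 584.47 km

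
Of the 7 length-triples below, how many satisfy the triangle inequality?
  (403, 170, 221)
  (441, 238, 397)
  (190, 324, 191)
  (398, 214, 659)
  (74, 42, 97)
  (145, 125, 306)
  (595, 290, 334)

(170,221,403): 170+221 ≤ 403 → not valid
(238,397,441): 238+397 > 441 → valid
(190,191,324): 190+191 > 324 → valid
(214,398,659): 214+398 ≤ 659 → not valid
(42,74,97): 42+74 > 97 → valid
(125,145,306): 125+145 ≤ 306 → not valid
(290,334,595): 290+334 > 595 → valid
4 of the 7 triples form a triangle.

4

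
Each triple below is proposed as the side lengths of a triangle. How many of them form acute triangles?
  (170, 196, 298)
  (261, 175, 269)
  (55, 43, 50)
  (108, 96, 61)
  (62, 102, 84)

4

(170,196,298): 170²+196² = 67316 < 88804 = 298² → obtuse
(261,175,269): 175²+261² = 98746 > 72361 = 269² → acute
(55,43,50): 43²+50² = 4349 > 3025 = 55² → acute
(108,96,61): 61²+96² = 12937 > 11664 = 108² → acute
(62,102,84): 62²+84² = 10900 > 10404 = 102² → acute
4 of the 5 are acute.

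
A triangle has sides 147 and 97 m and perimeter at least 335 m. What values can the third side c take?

Triangle inequality alone gives 50 < c < 244.
The perimeter condition gives c ≥ 335 − 147 − 97 = 91.
Intersecting the two: 91 ≤ c < 244.

91 ≤ c < 244 m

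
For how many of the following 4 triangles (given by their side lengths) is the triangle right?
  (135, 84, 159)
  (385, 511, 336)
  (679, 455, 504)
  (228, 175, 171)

3

(135,84,159): 84²+135² = 25281 = 159² → right
(385,511,336): 336²+385² = 261121 = 511² → right
(679,455,504): 455²+504² = 461041 = 679² → right
(228,175,171): 171²+175² = 59866 > 51984 = 228² → acute
3 of the 4 are right.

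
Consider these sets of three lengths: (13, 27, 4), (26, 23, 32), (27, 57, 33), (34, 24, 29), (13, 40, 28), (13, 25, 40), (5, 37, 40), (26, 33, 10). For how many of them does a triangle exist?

(4,13,27): 4+13 ≤ 27 → not valid
(23,26,32): 23+26 > 32 → valid
(27,33,57): 27+33 > 57 → valid
(24,29,34): 24+29 > 34 → valid
(13,28,40): 13+28 > 40 → valid
(13,25,40): 13+25 ≤ 40 → not valid
(5,37,40): 5+37 > 40 → valid
(10,26,33): 10+26 > 33 → valid
6 of the 8 triples form a triangle.

6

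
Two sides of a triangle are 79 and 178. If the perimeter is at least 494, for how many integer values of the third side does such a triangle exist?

20

Triangle inequality: 99 < x < 257. Perimeter ≥ 494 gives x ≥ 494 − 79 − 178 = 237.
So 237 ≤ x < 257; integers 237 through 256: 20 values.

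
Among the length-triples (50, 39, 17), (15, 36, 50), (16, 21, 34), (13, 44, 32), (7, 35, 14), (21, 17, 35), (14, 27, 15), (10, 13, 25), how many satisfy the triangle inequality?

(17,39,50): 17+39 > 50 → valid
(15,36,50): 15+36 > 50 → valid
(16,21,34): 16+21 > 34 → valid
(13,32,44): 13+32 > 44 → valid
(7,14,35): 7+14 ≤ 35 → not valid
(17,21,35): 17+21 > 35 → valid
(14,15,27): 14+15 > 27 → valid
(10,13,25): 10+13 ≤ 25 → not valid
6 of the 8 triples form a triangle.

6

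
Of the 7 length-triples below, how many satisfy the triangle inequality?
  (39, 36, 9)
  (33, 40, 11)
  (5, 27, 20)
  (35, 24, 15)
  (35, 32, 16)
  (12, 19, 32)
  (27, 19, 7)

(9,36,39): 9+36 > 39 → valid
(11,33,40): 11+33 > 40 → valid
(5,20,27): 5+20 ≤ 27 → not valid
(15,24,35): 15+24 > 35 → valid
(16,32,35): 16+32 > 35 → valid
(12,19,32): 12+19 ≤ 32 → not valid
(7,19,27): 7+19 ≤ 27 → not valid
4 of the 7 triples form a triangle.

4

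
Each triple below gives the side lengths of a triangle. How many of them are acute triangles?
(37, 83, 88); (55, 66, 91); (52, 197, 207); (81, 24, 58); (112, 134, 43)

1

(37,83,88): 37²+83² = 8258 > 7744 = 88² → acute
(55,66,91): 55²+66² = 7381 < 8281 = 91² → obtuse
(52,197,207): 52²+197² = 41513 < 42849 = 207² → obtuse
(81,24,58): 24²+58² = 3940 < 6561 = 81² → obtuse
(112,134,43): 43²+112² = 14393 < 17956 = 134² → obtuse
1 of the 5 is acute.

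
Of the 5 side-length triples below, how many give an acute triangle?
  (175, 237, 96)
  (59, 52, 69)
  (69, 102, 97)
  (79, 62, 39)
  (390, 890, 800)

(175,237,96): 96²+175² = 39841 < 56169 = 237² → obtuse
(59,52,69): 52²+59² = 6185 > 4761 = 69² → acute
(69,102,97): 69²+97² = 14170 > 10404 = 102² → acute
(79,62,39): 39²+62² = 5365 < 6241 = 79² → obtuse
(390,890,800): 390²+800² = 792100 = 890² → right
2 of the 5 are acute.

2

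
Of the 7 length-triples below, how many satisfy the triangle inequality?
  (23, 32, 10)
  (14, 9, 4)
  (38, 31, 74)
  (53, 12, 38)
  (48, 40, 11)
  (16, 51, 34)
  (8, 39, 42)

3

(10,23,32): 10+23 > 32 → valid
(4,9,14): 4+9 ≤ 14 → not valid
(31,38,74): 31+38 ≤ 74 → not valid
(12,38,53): 12+38 ≤ 53 → not valid
(11,40,48): 11+40 > 48 → valid
(16,34,51): 16+34 ≤ 51 → not valid
(8,39,42): 8+39 > 42 → valid
3 of the 7 triples form a triangle.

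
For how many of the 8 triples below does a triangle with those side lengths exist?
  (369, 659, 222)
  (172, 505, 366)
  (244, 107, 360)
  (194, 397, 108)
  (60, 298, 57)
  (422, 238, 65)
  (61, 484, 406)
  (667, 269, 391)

1

(222,369,659): 222+369 ≤ 659 → not valid
(172,366,505): 172+366 > 505 → valid
(107,244,360): 107+244 ≤ 360 → not valid
(108,194,397): 108+194 ≤ 397 → not valid
(57,60,298): 57+60 ≤ 298 → not valid
(65,238,422): 65+238 ≤ 422 → not valid
(61,406,484): 61+406 ≤ 484 → not valid
(269,391,667): 269+391 ≤ 667 → not valid
1 of the 8 triples forms a triangle.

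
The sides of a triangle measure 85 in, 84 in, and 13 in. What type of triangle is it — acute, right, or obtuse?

Compare the square of the longest side to the sum of squares of the other two: 13² + 84² = 7225 = 85².

right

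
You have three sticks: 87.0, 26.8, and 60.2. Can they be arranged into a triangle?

No

The two shorter sides sum to 87.0, exactly equal to the longest side 87.0.
That gives only a degenerate (flat) triangle — the inequality must be strict.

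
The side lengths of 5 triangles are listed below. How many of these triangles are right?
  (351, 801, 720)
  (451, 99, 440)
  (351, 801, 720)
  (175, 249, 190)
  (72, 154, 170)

(351,801,720): 351²+720² = 641601 = 801² → right
(451,99,440): 99²+440² = 203401 = 451² → right
(351,801,720): 351²+720² = 641601 = 801² → right
(175,249,190): 175²+190² = 66725 > 62001 = 249² → acute
(72,154,170): 72²+154² = 28900 = 170² → right
4 of the 5 are right.

4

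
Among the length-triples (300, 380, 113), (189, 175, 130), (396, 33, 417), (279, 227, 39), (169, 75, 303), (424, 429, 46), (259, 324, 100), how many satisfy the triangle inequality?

(113,300,380): 113+300 > 380 → valid
(130,175,189): 130+175 > 189 → valid
(33,396,417): 33+396 > 417 → valid
(39,227,279): 39+227 ≤ 279 → not valid
(75,169,303): 75+169 ≤ 303 → not valid
(46,424,429): 46+424 > 429 → valid
(100,259,324): 100+259 > 324 → valid
5 of the 7 triples form a triangle.

5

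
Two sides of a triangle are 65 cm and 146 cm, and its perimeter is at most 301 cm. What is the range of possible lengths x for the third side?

81 < x ≤ 90

Triangle inequality alone gives 81 < x < 211.
The perimeter condition gives x ≤ 301 − 65 − 146 = 90.
Intersecting the two: 81 < x ≤ 90.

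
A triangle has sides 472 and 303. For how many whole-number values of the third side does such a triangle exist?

605

The third side lies in the open interval (169, 775).
Integers from 170 to 774 inclusive: 774 − 170 + 1 = 605.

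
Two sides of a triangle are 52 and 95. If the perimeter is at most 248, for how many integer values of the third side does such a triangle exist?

Triangle inequality: 43 < x < 147. Perimeter ≤ 248 gives x ≤ 248 − 52 − 95 = 101.
So 43 < x ≤ 101; integers 44 through 101: 58 values.

58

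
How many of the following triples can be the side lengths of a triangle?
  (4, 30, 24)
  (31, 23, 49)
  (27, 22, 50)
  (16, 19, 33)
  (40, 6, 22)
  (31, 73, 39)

2

(4,24,30): 4+24 ≤ 30 → not valid
(23,31,49): 23+31 > 49 → valid
(22,27,50): 22+27 ≤ 50 → not valid
(16,19,33): 16+19 > 33 → valid
(6,22,40): 6+22 ≤ 40 → not valid
(31,39,73): 31+39 ≤ 73 → not valid
2 of the 6 triples form a triangle.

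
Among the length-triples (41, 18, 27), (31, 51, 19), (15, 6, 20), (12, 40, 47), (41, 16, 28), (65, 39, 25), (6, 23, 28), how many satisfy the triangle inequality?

(18,27,41): 18+27 > 41 → valid
(19,31,51): 19+31 ≤ 51 → not valid
(6,15,20): 6+15 > 20 → valid
(12,40,47): 12+40 > 47 → valid
(16,28,41): 16+28 > 41 → valid
(25,39,65): 25+39 ≤ 65 → not valid
(6,23,28): 6+23 > 28 → valid
5 of the 7 triples form a triangle.

5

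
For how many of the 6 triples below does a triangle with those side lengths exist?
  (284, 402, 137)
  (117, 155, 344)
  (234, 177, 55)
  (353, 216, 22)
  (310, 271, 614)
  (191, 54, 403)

(137,284,402): 137+284 > 402 → valid
(117,155,344): 117+155 ≤ 344 → not valid
(55,177,234): 55+177 ≤ 234 → not valid
(22,216,353): 22+216 ≤ 353 → not valid
(271,310,614): 271+310 ≤ 614 → not valid
(54,191,403): 54+191 ≤ 403 → not valid
1 of the 6 triples forms a triangle.

1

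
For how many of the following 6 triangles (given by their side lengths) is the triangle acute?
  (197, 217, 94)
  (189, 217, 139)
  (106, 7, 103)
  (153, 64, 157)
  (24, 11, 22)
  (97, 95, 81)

(197,217,94): 94²+197² = 47645 > 47089 = 217² → acute
(189,217,139): 139²+189² = 55042 > 47089 = 217² → acute
(106,7,103): 7²+103² = 10658 < 11236 = 106² → obtuse
(153,64,157): 64²+153² = 27505 > 24649 = 157² → acute
(24,11,22): 11²+22² = 605 > 576 = 24² → acute
(97,95,81): 81²+95² = 15586 > 9409 = 97² → acute
5 of the 6 are acute.

5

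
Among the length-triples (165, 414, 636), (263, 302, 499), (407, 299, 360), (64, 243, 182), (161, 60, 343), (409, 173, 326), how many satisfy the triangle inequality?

4

(165,414,636): 165+414 ≤ 636 → not valid
(263,302,499): 263+302 > 499 → valid
(299,360,407): 299+360 > 407 → valid
(64,182,243): 64+182 > 243 → valid
(60,161,343): 60+161 ≤ 343 → not valid
(173,326,409): 173+326 > 409 → valid
4 of the 6 triples form a triangle.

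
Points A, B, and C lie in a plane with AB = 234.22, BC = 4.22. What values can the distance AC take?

230.00 ≤ AC ≤ 238.44

By the triangle inequality, |234.22 − 4.22| ≤ AC ≤ 234.22 + 4.22.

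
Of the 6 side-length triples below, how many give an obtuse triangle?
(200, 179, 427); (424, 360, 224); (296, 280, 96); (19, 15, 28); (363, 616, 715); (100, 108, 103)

1

(200,179,427): 179+200 ≤ 427, not a triangle
(424,360,224): 224²+360² = 179776 = 424² → right
(296,280,96): 96²+280² = 87616 = 296² → right
(19,15,28): 15²+19² = 586 < 784 = 28² → obtuse
(363,616,715): 363²+616² = 511225 = 715² → right
(100,108,103): 100²+103² = 20609 > 11664 = 108² → acute
1 of the 6 is obtuse.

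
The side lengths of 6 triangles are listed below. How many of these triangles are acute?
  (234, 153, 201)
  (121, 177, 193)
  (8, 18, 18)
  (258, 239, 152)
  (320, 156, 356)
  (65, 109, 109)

5

(234,153,201): 153²+201² = 63810 > 54756 = 234² → acute
(121,177,193): 121²+177² = 45970 > 37249 = 193² → acute
(8,18,18): 8²+18² = 388 > 324 = 18² → acute
(258,239,152): 152²+239² = 80225 > 66564 = 258² → acute
(320,156,356): 156²+320² = 126736 = 356² → right
(65,109,109): 65²+109² = 16106 > 11881 = 109² → acute
5 of the 6 are acute.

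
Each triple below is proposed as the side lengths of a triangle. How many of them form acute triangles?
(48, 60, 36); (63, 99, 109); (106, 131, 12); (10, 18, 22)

1

(48,60,36): 36²+48² = 3600 = 60² → right
(63,99,109): 63²+99² = 13770 > 11881 = 109² → acute
(106,131,12): 12+106 ≤ 131, not a triangle
(10,18,22): 10²+18² = 424 < 484 = 22² → obtuse
1 of the 4 is acute.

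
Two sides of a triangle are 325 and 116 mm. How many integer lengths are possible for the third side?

231

The third side lies in the open interval (209, 441).
Integers from 210 to 440 inclusive: 440 − 210 + 1 = 231.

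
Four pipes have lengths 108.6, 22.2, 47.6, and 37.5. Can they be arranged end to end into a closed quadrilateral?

No

For a quadrilateral, each side must be shorter than the sum of the others.
Here the longest side is 108.6, but the remaining 3 sides sum to only 107.3.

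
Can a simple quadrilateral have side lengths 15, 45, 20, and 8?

No

For a quadrilateral, each side must be shorter than the sum of the others.
Here the longest side is 45, but the remaining 3 sides sum to only 43.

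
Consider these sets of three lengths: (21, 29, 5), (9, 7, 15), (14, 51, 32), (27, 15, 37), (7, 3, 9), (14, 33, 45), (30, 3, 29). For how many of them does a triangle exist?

5

(5,21,29): 5+21 ≤ 29 → not valid
(7,9,15): 7+9 > 15 → valid
(14,32,51): 14+32 ≤ 51 → not valid
(15,27,37): 15+27 > 37 → valid
(3,7,9): 3+7 > 9 → valid
(14,33,45): 14+33 > 45 → valid
(3,29,30): 3+29 > 30 → valid
5 of the 7 triples form a triangle.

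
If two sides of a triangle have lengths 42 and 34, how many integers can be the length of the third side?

67

The third side lies in the open interval (8, 76).
Integers from 9 to 75 inclusive: 75 − 9 + 1 = 67.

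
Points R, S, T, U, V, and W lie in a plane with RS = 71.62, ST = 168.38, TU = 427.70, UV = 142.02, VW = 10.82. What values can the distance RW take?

The maximum is all hops collinear in one direction: 71.62 + 168.38 + 427.70 + 142.02 + 10.82 = 820.54.
The longest hop is 427.70; the others sum to 392.84. Folding the others back against it leaves at least 427.70 − 392.84 = 34.86.

34.86 ≤ RW ≤ 820.54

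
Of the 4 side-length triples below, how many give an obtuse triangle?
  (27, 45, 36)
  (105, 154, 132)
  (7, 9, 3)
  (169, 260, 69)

1

(27,45,36): 27²+36² = 2025 = 45² → right
(105,154,132): 105²+132² = 28449 > 23716 = 154² → acute
(7,9,3): 3²+7² = 58 < 81 = 9² → obtuse
(169,260,69): 69+169 ≤ 260, not a triangle
1 of the 4 is obtuse.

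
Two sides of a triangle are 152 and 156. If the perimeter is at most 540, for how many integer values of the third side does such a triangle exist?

Triangle inequality: 4 < x < 308. Perimeter ≤ 540 gives x ≤ 540 − 152 − 156 = 232.
So 4 < x ≤ 232; integers 5 through 232: 228 values.

228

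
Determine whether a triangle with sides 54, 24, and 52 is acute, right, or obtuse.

acute

Compare the square of the longest side to the sum of squares of the other two: 24² + 52² = 3280 > 2916 = 54².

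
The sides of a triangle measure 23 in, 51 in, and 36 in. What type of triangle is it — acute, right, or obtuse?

obtuse

Compare the square of the longest side to the sum of squares of the other two: 23² + 36² = 1825 < 2601 = 51².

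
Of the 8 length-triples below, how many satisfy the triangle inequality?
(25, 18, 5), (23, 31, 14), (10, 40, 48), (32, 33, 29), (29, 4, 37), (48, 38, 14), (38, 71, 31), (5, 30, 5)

4

(5,18,25): 5+18 ≤ 25 → not valid
(14,23,31): 14+23 > 31 → valid
(10,40,48): 10+40 > 48 → valid
(29,32,33): 29+32 > 33 → valid
(4,29,37): 4+29 ≤ 37 → not valid
(14,38,48): 14+38 > 48 → valid
(31,38,71): 31+38 ≤ 71 → not valid
(5,5,30): 5+5 ≤ 30 → not valid
4 of the 8 triples form a triangle.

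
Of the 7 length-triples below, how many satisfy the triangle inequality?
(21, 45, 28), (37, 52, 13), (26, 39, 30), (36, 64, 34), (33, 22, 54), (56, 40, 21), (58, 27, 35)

(21,28,45): 21+28 > 45 → valid
(13,37,52): 13+37 ≤ 52 → not valid
(26,30,39): 26+30 > 39 → valid
(34,36,64): 34+36 > 64 → valid
(22,33,54): 22+33 > 54 → valid
(21,40,56): 21+40 > 56 → valid
(27,35,58): 27+35 > 58 → valid
6 of the 7 triples form a triangle.

6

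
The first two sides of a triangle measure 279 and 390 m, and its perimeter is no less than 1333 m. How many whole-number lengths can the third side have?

5

Triangle inequality: 111 < x < 669. Perimeter ≥ 1333 gives x ≥ 1333 − 279 − 390 = 664.
So 664 ≤ x < 669; integers 664 through 668: 5 values.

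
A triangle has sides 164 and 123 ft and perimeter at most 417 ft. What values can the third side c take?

41 < c ≤ 130

Triangle inequality alone gives 41 < c < 287.
The perimeter condition gives c ≤ 417 − 164 − 123 = 130.
Intersecting the two: 41 < c ≤ 130.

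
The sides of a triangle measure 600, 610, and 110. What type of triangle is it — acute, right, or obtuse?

Compare the square of the longest side to the sum of squares of the other two: 110² + 600² = 372100 = 610².

right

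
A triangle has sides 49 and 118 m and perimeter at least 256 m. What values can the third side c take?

Triangle inequality alone gives 69 < c < 167.
The perimeter condition gives c ≥ 256 − 49 − 118 = 89.
Intersecting the two: 89 ≤ c < 167.

89 ≤ c < 167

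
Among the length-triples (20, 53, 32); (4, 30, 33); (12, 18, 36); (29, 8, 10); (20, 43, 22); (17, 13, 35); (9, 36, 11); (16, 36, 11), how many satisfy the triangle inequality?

(20,32,53): 20+32 ≤ 53 → not valid
(4,30,33): 4+30 > 33 → valid
(12,18,36): 12+18 ≤ 36 → not valid
(8,10,29): 8+10 ≤ 29 → not valid
(20,22,43): 20+22 ≤ 43 → not valid
(13,17,35): 13+17 ≤ 35 → not valid
(9,11,36): 9+11 ≤ 36 → not valid
(11,16,36): 11+16 ≤ 36 → not valid
1 of the 8 triples forms a triangle.

1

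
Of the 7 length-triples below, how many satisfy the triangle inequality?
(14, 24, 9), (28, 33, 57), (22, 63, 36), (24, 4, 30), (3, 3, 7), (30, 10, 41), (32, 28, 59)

(9,14,24): 9+14 ≤ 24 → not valid
(28,33,57): 28+33 > 57 → valid
(22,36,63): 22+36 ≤ 63 → not valid
(4,24,30): 4+24 ≤ 30 → not valid
(3,3,7): 3+3 ≤ 7 → not valid
(10,30,41): 10+30 ≤ 41 → not valid
(28,32,59): 28+32 > 59 → valid
2 of the 7 triples form a triangle.

2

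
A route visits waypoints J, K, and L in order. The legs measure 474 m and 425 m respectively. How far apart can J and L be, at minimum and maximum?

By the triangle inequality, |474 − 425| ≤ JL ≤ 474 + 425.

49 ≤ JL ≤ 899 m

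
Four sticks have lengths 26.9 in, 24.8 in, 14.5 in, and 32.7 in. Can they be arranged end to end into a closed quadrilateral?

Yes

A quadrilateral exists iff every side is shorter than the sum of the others — equivalently, the longest side is less than the sum of the rest.
Longest side 32.7 < 66.2 (sum of the remaining 3), so yes.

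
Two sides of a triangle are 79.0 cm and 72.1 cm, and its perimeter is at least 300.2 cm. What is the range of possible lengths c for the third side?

149.1 ≤ c < 151.1

Triangle inequality alone gives 6.9 < c < 151.1.
The perimeter condition gives c ≥ 300.2 − 79.0 − 72.1 = 149.1.
Intersecting the two: 149.1 ≤ c < 151.1.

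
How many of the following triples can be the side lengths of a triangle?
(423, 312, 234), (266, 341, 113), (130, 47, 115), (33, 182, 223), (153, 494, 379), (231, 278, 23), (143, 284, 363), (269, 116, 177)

(234,312,423): 234+312 > 423 → valid
(113,266,341): 113+266 > 341 → valid
(47,115,130): 47+115 > 130 → valid
(33,182,223): 33+182 ≤ 223 → not valid
(153,379,494): 153+379 > 494 → valid
(23,231,278): 23+231 ≤ 278 → not valid
(143,284,363): 143+284 > 363 → valid
(116,177,269): 116+177 > 269 → valid
6 of the 8 triples form a triangle.

6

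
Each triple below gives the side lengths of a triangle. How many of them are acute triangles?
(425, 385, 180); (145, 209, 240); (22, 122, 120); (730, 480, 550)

(425,385,180): 180²+385² = 180625 = 425² → right
(145,209,240): 145²+209² = 64706 > 57600 = 240² → acute
(22,122,120): 22²+120² = 14884 = 122² → right
(730,480,550): 480²+550² = 532900 = 730² → right
1 of the 4 is acute.

1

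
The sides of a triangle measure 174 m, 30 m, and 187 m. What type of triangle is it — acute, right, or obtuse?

obtuse

Compare the square of the longest side to the sum of squares of the other two: 30² + 174² = 31176 < 34969 = 187².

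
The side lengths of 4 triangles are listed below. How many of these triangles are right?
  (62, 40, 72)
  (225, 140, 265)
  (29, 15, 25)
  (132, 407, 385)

2

(62,40,72): 40²+62² = 5444 > 5184 = 72² → acute
(225,140,265): 140²+225² = 70225 = 265² → right
(29,15,25): 15²+25² = 850 > 841 = 29² → acute
(132,407,385): 132²+385² = 165649 = 407² → right
2 of the 4 are right.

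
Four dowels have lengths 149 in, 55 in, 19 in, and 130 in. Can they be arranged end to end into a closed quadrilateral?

A quadrilateral exists iff every side is shorter than the sum of the others — equivalently, the longest side is less than the sum of the rest.
Longest side 149 < 204 (sum of the remaining 3), so yes.

Yes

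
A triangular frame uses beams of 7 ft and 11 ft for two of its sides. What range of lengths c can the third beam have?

4 < c < 18

By the triangle inequality, c must be less than 7 + 11 = 18 and greater than |7 − 11| = 4.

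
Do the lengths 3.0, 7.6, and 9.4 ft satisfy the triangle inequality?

The longest side is 9.4, and the other two sum to 10.6.
Since 10.6 > 9.4, the triangle inequality holds.

Yes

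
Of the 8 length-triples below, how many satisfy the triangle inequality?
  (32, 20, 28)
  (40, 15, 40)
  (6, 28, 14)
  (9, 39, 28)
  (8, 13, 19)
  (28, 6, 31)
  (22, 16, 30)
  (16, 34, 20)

(20,28,32): 20+28 > 32 → valid
(15,40,40): 15+40 > 40 → valid
(6,14,28): 6+14 ≤ 28 → not valid
(9,28,39): 9+28 ≤ 39 → not valid
(8,13,19): 8+13 > 19 → valid
(6,28,31): 6+28 > 31 → valid
(16,22,30): 16+22 > 30 → valid
(16,20,34): 16+20 > 34 → valid
6 of the 8 triples form a triangle.

6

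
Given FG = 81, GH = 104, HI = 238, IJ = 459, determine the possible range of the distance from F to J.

36 ≤ FJ ≤ 882

The maximum is all hops collinear in one direction: 81 + 104 + 238 + 459 = 882.
The longest hop is 459; the others sum to 423. Folding the others back against it leaves at least 459 − 423 = 36.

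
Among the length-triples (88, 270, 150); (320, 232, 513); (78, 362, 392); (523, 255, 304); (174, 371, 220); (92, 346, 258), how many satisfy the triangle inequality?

5

(88,150,270): 88+150 ≤ 270 → not valid
(232,320,513): 232+320 > 513 → valid
(78,362,392): 78+362 > 392 → valid
(255,304,523): 255+304 > 523 → valid
(174,220,371): 174+220 > 371 → valid
(92,258,346): 92+258 > 346 → valid
5 of the 6 triples form a triangle.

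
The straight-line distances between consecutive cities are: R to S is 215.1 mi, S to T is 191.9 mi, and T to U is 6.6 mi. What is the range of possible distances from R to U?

16.6 ≤ RU ≤ 413.6 mi

The maximum is all hops collinear in one direction: 215.1 + 191.9 + 6.6 = 413.6.
The longest hop is 215.1; the others sum to 198.5. Folding the others back against it leaves at least 215.1 − 198.5 = 16.6.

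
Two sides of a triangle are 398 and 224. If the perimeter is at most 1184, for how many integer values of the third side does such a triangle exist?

Triangle inequality: 174 < x < 622. Perimeter ≤ 1184 gives x ≤ 1184 − 398 − 224 = 562.
So 174 < x ≤ 562; integers 175 through 562: 388 values.

388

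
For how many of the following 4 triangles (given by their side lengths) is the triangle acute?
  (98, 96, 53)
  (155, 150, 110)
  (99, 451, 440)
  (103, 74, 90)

(98,96,53): 53²+96² = 12025 > 9604 = 98² → acute
(155,150,110): 110²+150² = 34600 > 24025 = 155² → acute
(99,451,440): 99²+440² = 203401 = 451² → right
(103,74,90): 74²+90² = 13576 > 10609 = 103² → acute
3 of the 4 are acute.

3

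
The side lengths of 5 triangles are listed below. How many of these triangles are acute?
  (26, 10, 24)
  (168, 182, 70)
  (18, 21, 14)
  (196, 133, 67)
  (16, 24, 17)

(26,10,24): 10²+24² = 676 = 26² → right
(168,182,70): 70²+168² = 33124 = 182² → right
(18,21,14): 14²+18² = 520 > 441 = 21² → acute
(196,133,67): 67²+133² = 22178 < 38416 = 196² → obtuse
(16,24,17): 16²+17² = 545 < 576 = 24² → obtuse
1 of the 5 is acute.

1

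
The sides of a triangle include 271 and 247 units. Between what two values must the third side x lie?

24 < x < 518 (units)

By the triangle inequality, x must be less than 271 + 247 = 518 and greater than |271 − 247| = 24.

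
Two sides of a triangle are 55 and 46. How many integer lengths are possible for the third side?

91

The third side lies in the open interval (9, 101).
Integers from 10 to 100 inclusive: 100 − 10 + 1 = 91.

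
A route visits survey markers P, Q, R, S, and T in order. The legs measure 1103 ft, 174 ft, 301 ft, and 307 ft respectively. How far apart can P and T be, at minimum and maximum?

321 ≤ PT ≤ 1885 ft

The maximum is all hops collinear in one direction: 1103 + 174 + 301 + 307 = 1885.
The longest hop is 1103; the others sum to 782. Folding the others back against it leaves at least 1103 − 782 = 321.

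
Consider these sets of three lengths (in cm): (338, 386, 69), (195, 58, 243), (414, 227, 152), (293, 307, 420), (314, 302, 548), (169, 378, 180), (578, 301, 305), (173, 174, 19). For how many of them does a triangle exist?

6

(69,338,386): 69+338 > 386 → valid
(58,195,243): 58+195 > 243 → valid
(152,227,414): 152+227 ≤ 414 → not valid
(293,307,420): 293+307 > 420 → valid
(302,314,548): 302+314 > 548 → valid
(169,180,378): 169+180 ≤ 378 → not valid
(301,305,578): 301+305 > 578 → valid
(19,173,174): 19+173 > 174 → valid
6 of the 8 triples form a triangle.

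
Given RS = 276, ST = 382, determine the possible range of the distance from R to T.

106 ≤ RT ≤ 658

By the triangle inequality, |276 − 382| ≤ RT ≤ 276 + 382.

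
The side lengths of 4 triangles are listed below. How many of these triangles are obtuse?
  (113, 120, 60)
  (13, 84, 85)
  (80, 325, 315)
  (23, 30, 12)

1

(113,120,60): 60²+113² = 16369 > 14400 = 120² → acute
(13,84,85): 13²+84² = 7225 = 85² → right
(80,325,315): 80²+315² = 105625 = 325² → right
(23,30,12): 12²+23² = 673 < 900 = 30² → obtuse
1 of the 4 is obtuse.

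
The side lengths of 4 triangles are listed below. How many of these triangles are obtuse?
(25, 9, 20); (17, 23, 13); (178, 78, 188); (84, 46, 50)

3

(25,9,20): 9²+20² = 481 < 625 = 25² → obtuse
(17,23,13): 13²+17² = 458 < 529 = 23² → obtuse
(178,78,188): 78²+178² = 37768 > 35344 = 188² → acute
(84,46,50): 46²+50² = 4616 < 7056 = 84² → obtuse
3 of the 4 are obtuse.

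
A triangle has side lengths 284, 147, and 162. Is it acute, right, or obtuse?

obtuse

Compare the square of the longest side to the sum of squares of the other two: 147² + 162² = 47853 < 80656 = 284².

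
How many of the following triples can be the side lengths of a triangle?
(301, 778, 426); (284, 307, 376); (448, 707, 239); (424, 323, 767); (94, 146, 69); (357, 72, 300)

3

(301,426,778): 301+426 ≤ 778 → not valid
(284,307,376): 284+307 > 376 → valid
(239,448,707): 239+448 ≤ 707 → not valid
(323,424,767): 323+424 ≤ 767 → not valid
(69,94,146): 69+94 > 146 → valid
(72,300,357): 72+300 > 357 → valid
3 of the 6 triples form a triangle.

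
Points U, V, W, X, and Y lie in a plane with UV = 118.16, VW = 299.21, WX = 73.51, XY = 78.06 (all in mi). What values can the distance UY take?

The maximum is all hops collinear in one direction: 118.16 + 299.21 + 73.51 + 78.06 = 568.94.
The longest hop is 299.21; the others sum to 269.73. Folding the others back against it leaves at least 299.21 − 269.73 = 29.48.

29.48 ≤ UY ≤ 568.94 mi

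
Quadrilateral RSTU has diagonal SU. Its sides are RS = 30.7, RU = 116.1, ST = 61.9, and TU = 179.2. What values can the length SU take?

117.3 < SU < 146.8

From triangle RSU: |30.7 − 116.1| < SU < 30.7 + 116.1, i.e. 85.4 < SU < 146.8.
From triangle TSU: 117.3 < SU < 241.1.
Both must hold, so SU lies in the intersection.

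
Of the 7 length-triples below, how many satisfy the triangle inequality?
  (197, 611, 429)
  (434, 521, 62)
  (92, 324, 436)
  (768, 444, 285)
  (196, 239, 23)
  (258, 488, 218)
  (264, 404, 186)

(197,429,611): 197+429 > 611 → valid
(62,434,521): 62+434 ≤ 521 → not valid
(92,324,436): 92+324 ≤ 436 → not valid
(285,444,768): 285+444 ≤ 768 → not valid
(23,196,239): 23+196 ≤ 239 → not valid
(218,258,488): 218+258 ≤ 488 → not valid
(186,264,404): 186+264 > 404 → valid
2 of the 7 triples form a triangle.

2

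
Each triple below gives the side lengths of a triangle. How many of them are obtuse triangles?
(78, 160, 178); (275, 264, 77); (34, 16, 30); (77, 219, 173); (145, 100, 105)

(78,160,178): 78²+160² = 31684 = 178² → right
(275,264,77): 77²+264² = 75625 = 275² → right
(34,16,30): 16²+30² = 1156 = 34² → right
(77,219,173): 77²+173² = 35858 < 47961 = 219² → obtuse
(145,100,105): 100²+105² = 21025 = 145² → right
1 of the 5 is obtuse.

1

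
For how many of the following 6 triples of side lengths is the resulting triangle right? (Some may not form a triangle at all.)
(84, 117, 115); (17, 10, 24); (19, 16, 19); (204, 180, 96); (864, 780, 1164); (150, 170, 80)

3

(84,117,115): 84²+115² = 20281 > 13689 = 117² → acute
(17,10,24): 10²+17² = 389 < 576 = 24² → obtuse
(19,16,19): 16²+19² = 617 > 361 = 19² → acute
(204,180,96): 96²+180² = 41616 = 204² → right
(864,780,1164): 780²+864² = 1354896 = 1164² → right
(150,170,80): 80²+150² = 28900 = 170² → right
3 of the 6 are right.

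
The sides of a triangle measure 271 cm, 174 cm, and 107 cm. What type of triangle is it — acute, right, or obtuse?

obtuse

Compare the square of the longest side to the sum of squares of the other two: 107² + 174² = 41725 < 73441 = 271².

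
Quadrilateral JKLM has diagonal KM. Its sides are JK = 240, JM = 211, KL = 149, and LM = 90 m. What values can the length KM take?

59 < KM < 239

From triangle JKM: |240 − 211| < KM < 240 + 211, i.e. 29 < KM < 451.
From triangle LKM: 59 < KM < 239.
Both must hold, so KM lies in the intersection.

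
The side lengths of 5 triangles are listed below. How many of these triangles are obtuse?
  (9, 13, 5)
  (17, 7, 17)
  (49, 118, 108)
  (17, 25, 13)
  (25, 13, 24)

(9,13,5): 5²+9² = 106 < 169 = 13² → obtuse
(17,7,17): 7²+17² = 338 > 289 = 17² → acute
(49,118,108): 49²+108² = 14065 > 13924 = 118² → acute
(17,25,13): 13²+17² = 458 < 625 = 25² → obtuse
(25,13,24): 13²+24² = 745 > 625 = 25² → acute
2 of the 5 are obtuse.

2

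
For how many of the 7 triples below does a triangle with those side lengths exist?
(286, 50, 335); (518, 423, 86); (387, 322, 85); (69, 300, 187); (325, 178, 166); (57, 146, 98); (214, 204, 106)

(50,286,335): 50+286 > 335 → valid
(86,423,518): 86+423 ≤ 518 → not valid
(85,322,387): 85+322 > 387 → valid
(69,187,300): 69+187 ≤ 300 → not valid
(166,178,325): 166+178 > 325 → valid
(57,98,146): 57+98 > 146 → valid
(106,204,214): 106+204 > 214 → valid
5 of the 7 triples form a triangle.

5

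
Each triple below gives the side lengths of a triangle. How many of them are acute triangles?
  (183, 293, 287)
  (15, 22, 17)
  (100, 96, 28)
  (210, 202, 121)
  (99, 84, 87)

4

(183,293,287): 183²+287² = 115858 > 85849 = 293² → acute
(15,22,17): 15²+17² = 514 > 484 = 22² → acute
(100,96,28): 28²+96² = 10000 = 100² → right
(210,202,121): 121²+202² = 55445 > 44100 = 210² → acute
(99,84,87): 84²+87² = 14625 > 9801 = 99² → acute
4 of the 5 are acute.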